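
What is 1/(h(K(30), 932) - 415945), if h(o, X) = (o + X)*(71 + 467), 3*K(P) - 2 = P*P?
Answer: 3/741689 ≈ 4.0448e-6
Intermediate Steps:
K(P) = ⅔ + P²/3 (K(P) = ⅔ + (P*P)/3 = ⅔ + P²/3)
h(o, X) = 538*X + 538*o (h(o, X) = (X + o)*538 = 538*X + 538*o)
1/(h(K(30), 932) - 415945) = 1/((538*932 + 538*(⅔ + (⅓)*30²)) - 415945) = 1/((501416 + 538*(⅔ + (⅓)*900)) - 415945) = 1/((501416 + 538*(⅔ + 300)) - 415945) = 1/((501416 + 538*(902/3)) - 415945) = 1/((501416 + 485276/3) - 415945) = 1/(1989524/3 - 415945) = 1/(741689/3) = 3/741689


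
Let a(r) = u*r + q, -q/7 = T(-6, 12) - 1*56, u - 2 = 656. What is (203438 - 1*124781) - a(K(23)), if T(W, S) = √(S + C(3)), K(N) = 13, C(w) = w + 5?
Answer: 69711 + 14*√5 ≈ 69742.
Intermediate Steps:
u = 658 (u = 2 + 656 = 658)
C(w) = 5 + w
T(W, S) = √(8 + S) (T(W, S) = √(S + (5 + 3)) = √(S + 8) = √(8 + S))
q = 392 - 14*√5 (q = -7*(√(8 + 12) - 1*56) = -7*(√20 - 56) = -7*(2*√5 - 56) = -7*(-56 + 2*√5) = 392 - 14*√5 ≈ 360.69)
a(r) = 392 - 14*√5 + 658*r (a(r) = 658*r + (392 - 14*√5) = 392 - 14*√5 + 658*r)
(203438 - 1*124781) - a(K(23)) = (203438 - 1*124781) - (392 - 14*√5 + 658*13) = (203438 - 124781) - (392 - 14*√5 + 8554) = 78657 - (8946 - 14*√5) = 78657 + (-8946 + 14*√5) = 69711 + 14*√5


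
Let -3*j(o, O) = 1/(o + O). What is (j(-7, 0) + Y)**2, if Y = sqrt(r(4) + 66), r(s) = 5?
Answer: 31312/441 + 2*sqrt(71)/21 ≈ 71.805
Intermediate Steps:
j(o, O) = -1/(3*(O + o)) (j(o, O) = -1/(3*(o + O)) = -1/(3*(O + o)))
Y = sqrt(71) (Y = sqrt(5 + 66) = sqrt(71) ≈ 8.4261)
(j(-7, 0) + Y)**2 = (-1/(3*0 + 3*(-7)) + sqrt(71))**2 = (-1/(0 - 21) + sqrt(71))**2 = (-1/(-21) + sqrt(71))**2 = (-1*(-1/21) + sqrt(71))**2 = (1/21 + sqrt(71))**2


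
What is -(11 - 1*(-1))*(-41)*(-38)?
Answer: -18696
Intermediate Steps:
-(11 - 1*(-1))*(-41)*(-38) = -(11 + 1)*(-41)*(-38) = -12*(-41)*(-38) = -(-492)*(-38) = -1*18696 = -18696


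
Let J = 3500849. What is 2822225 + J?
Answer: 6323074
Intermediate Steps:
2822225 + J = 2822225 + 3500849 = 6323074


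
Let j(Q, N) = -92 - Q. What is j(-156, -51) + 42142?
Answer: 42206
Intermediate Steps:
j(-156, -51) + 42142 = (-92 - 1*(-156)) + 42142 = (-92 + 156) + 42142 = 64 + 42142 = 42206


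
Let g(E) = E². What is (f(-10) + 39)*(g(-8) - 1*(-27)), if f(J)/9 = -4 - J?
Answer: 8463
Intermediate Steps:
f(J) = -36 - 9*J (f(J) = 9*(-4 - J) = -36 - 9*J)
(f(-10) + 39)*(g(-8) - 1*(-27)) = ((-36 - 9*(-10)) + 39)*((-8)² - 1*(-27)) = ((-36 + 90) + 39)*(64 + 27) = (54 + 39)*91 = 93*91 = 8463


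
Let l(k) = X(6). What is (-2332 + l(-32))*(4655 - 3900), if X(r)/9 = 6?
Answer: -1719890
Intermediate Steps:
X(r) = 54 (X(r) = 9*6 = 54)
l(k) = 54
(-2332 + l(-32))*(4655 - 3900) = (-2332 + 54)*(4655 - 3900) = -2278*755 = -1719890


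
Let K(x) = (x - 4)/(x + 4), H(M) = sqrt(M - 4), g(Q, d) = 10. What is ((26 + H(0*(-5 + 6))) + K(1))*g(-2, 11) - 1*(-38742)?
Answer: 38996 + 20*I ≈ 38996.0 + 20.0*I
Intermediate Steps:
H(M) = sqrt(-4 + M)
K(x) = (-4 + x)/(4 + x)
((26 + H(0*(-5 + 6))) + K(1))*g(-2, 11) - 1*(-38742) = ((26 + sqrt(-4 + 0*(-5 + 6))) + (-4 + 1)/(4 + 1))*10 - 1*(-38742) = ((26 + sqrt(-4 + 0*1)) - 3/5)*10 + 38742 = ((26 + sqrt(-4 + 0)) + (1/5)*(-3))*10 + 38742 = ((26 + sqrt(-4)) - 3/5)*10 + 38742 = ((26 + 2*I) - 3/5)*10 + 38742 = (127/5 + 2*I)*10 + 38742 = (254 + 20*I) + 38742 = 38996 + 20*I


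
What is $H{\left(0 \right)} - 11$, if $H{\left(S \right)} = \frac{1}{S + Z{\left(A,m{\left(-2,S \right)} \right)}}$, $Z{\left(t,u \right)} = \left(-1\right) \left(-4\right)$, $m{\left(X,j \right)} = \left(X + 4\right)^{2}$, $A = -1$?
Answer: $- \frac{43}{4} \approx -10.75$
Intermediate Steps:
$m{\left(X,j \right)} = \left(4 + X\right)^{2}$
$Z{\left(t,u \right)} = 4$
$H{\left(S \right)} = \frac{1}{4 + S}$ ($H{\left(S \right)} = \frac{1}{S + 4} = \frac{1}{4 + S}$)
$H{\left(0 \right)} - 11 = \frac{1}{4 + 0} - 11 = \frac{1}{4} - 11 = - \frac{43}{4}$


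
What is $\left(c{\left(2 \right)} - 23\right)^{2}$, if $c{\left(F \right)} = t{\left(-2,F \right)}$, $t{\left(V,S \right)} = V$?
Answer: $625$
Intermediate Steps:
$c{\left(F \right)} = -2$
$\left(c{\left(2 \right)} - 23\right)^{2} = \left(-2 - 23\right)^{2} = \left(-25\right)^{2} = 625$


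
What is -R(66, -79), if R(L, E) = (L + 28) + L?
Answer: -160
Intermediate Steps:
R(L, E) = 28 + 2*L (R(L, E) = (28 + L) + L = 28 + 2*L)
-R(66, -79) = -(28 + 2*66) = -(28 + 132) = -1*160 = -160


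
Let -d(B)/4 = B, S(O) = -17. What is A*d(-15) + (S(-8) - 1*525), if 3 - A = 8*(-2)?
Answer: 598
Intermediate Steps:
A = 19 (A = 3 - 8*(-2) = 3 - 1*(-16) = 3 + 16 = 19)
d(B) = -4*B
A*d(-15) + (S(-8) - 1*525) = 19*(-4*(-15)) + (-17 - 1*525) = 19*60 + (-17 - 525) = 1140 - 542 = 598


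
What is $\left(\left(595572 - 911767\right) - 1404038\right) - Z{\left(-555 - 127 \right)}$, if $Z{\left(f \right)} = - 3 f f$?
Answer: $-324861$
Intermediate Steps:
$Z{\left(f \right)} = - 3 f^{2}$
$\left(\left(595572 - 911767\right) - 1404038\right) - Z{\left(-555 - 127 \right)} = \left(\left(595572 - 911767\right) - 1404038\right) - - 3 \left(-555 - 127\right)^{2} = \left(-316195 - 1404038\right) - - 3 \left(-555 - 127\right)^{2} = -1720233 - - 3 \left(-682\right)^{2} = -1720233 - \left(-3\right) 465124 = -1720233 - -1395372 = -1720233 + 1395372 = -324861$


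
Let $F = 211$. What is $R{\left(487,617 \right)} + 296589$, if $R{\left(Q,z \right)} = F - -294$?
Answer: $297094$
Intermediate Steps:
$R{\left(Q,z \right)} = 505$ ($R{\left(Q,z \right)} = 211 - -294 = 211 + 294 = 505$)
$R{\left(487,617 \right)} + 296589 = 505 + 296589 = 297094$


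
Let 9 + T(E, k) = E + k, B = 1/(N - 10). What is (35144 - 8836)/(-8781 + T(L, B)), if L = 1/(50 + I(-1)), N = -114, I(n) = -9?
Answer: -133749872/44688277 ≈ -2.9930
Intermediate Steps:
L = 1/41 (L = 1/(50 - 9) = 1/41 ≈ 0.024390)
B = -1/124 (B = 1/(-114 - 10) = 1/(-124) = -1/124 ≈ -0.0080645)
T(E, k) = -9 + E + k (T(E, k) = -9 + (E + k) = -9 + E + k)
(35144 - 8836)/(-8781 + T(L, B)) = (35144 - 8836)/(-8781 + (-9 + 1/41 - 1/124)) = 26308/(-8781 - 45673/5084) = 26308/(-44688277/5084) = 26308*(-5084/44688277) = -133749872/44688277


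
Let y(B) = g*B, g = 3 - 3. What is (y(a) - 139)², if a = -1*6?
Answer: 19321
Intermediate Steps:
g = 0
a = -6
y(B) = 0 (y(B) = 0*B = 0)
(y(a) - 139)² = (0 - 139)² = (-139)² = 19321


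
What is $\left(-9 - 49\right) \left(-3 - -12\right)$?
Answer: $-522$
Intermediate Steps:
$\left(-9 - 49\right) \left(-3 - -12\right) = - 58 \left(-3 + 12\right) = \left(-58\right) 9 = -522$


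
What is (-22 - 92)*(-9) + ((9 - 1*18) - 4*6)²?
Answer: 2115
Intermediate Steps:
(-22 - 92)*(-9) + ((9 - 1*18) - 4*6)² = -114*(-9) + ((9 - 18) - 24)² = 1026 + (-9 - 24)² = 1026 + (-33)² = 1026 + 1089 = 2115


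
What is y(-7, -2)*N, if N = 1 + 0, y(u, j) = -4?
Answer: -4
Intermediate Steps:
N = 1
y(-7, -2)*N = -4*1 = -4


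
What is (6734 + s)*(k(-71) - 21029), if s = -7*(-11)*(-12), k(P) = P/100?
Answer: -1221826151/10 ≈ -1.2218e+8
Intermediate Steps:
k(P) = P/100 (k(P) = P*(1/100) = P/100)
s = -924 (s = 77*(-12) = -924)
(6734 + s)*(k(-71) - 21029) = (6734 - 924)*((1/100)*(-71) - 21029) = 5810*(-71/100 - 21029) = 5810*(-2102971/100) = -1221826151/10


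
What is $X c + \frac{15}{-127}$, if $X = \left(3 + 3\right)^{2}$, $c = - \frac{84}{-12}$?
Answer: $\frac{31989}{127} \approx 251.88$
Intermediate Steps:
$c = 7$ ($c = \left(-84\right) \left(- \frac{1}{12}\right) = 7$)
$X = 36$ ($X = 6^{2} = 36$)
$X c + \frac{15}{-127} = 36 \cdot 7 + \frac{15}{-127} = 252 + 15 \left(- \frac{1}{127}\right) = 252 - \frac{15}{127} = \frac{31989}{127}$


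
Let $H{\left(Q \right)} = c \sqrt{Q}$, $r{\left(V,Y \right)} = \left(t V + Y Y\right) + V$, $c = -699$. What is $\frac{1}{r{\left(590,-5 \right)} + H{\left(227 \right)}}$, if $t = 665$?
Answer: $\frac{392965}{154310578798} + \frac{699 \sqrt{227}}{154310578798} \approx 2.6148 \cdot 10^{-6}$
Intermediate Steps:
$r{\left(V,Y \right)} = Y^{2} + 666 V$ ($r{\left(V,Y \right)} = \left(665 V + Y Y\right) + V = \left(665 V + Y^{2}\right) + V = \left(Y^{2} + 665 V\right) + V = Y^{2} + 666 V$)
$H{\left(Q \right)} = - 699 \sqrt{Q}$
$\frac{1}{r{\left(590,-5 \right)} + H{\left(227 \right)}} = \frac{1}{\left(\left(-5\right)^{2} + 666 \cdot 590\right) - 699 \sqrt{227}} = \frac{1}{\left(25 + 392940\right) - 699 \sqrt{227}} = \frac{1}{392965 - 699 \sqrt{227}}$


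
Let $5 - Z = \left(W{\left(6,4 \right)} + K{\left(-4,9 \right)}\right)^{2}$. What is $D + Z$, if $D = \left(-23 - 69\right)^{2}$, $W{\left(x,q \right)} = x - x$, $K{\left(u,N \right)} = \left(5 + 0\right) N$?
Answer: $6444$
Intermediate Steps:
$K{\left(u,N \right)} = 5 N$
$W{\left(x,q \right)} = 0$
$D = 8464$ ($D = \left(-92\right)^{2} = 8464$)
$Z = -2020$ ($Z = 5 - \left(0 + 5 \cdot 9\right)^{2} = 5 - \left(0 + 45\right)^{2} = 5 - 45^{2} = 5 - 2025 = -2020$)
$D + Z = 8464 - 2020 = 6444$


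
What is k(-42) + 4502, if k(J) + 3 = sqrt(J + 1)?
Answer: 4499 + I*sqrt(41) ≈ 4499.0 + 6.4031*I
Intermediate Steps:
k(J) = -3 + sqrt(1 + J) (k(J) = -3 + sqrt(J + 1) = -3 + sqrt(1 + J))
k(-42) + 4502 = (-3 + sqrt(1 - 42)) + 4502 = (-3 + sqrt(-41)) + 4502 = (-3 + I*sqrt(41)) + 4502 = 4499 + I*sqrt(41)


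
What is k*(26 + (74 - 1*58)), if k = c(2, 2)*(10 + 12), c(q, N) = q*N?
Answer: 3696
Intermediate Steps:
c(q, N) = N*q
k = 88 (k = (2*2)*(10 + 12) = 4*22 = 88)
k*(26 + (74 - 1*58)) = 88*(26 + (74 - 1*58)) = 88*(26 + (74 - 58)) = 88*(26 + 16) = 88*42 = 3696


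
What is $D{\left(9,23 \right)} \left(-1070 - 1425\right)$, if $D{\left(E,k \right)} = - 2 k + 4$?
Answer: $104790$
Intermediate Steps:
$D{\left(E,k \right)} = 4 - 2 k$
$D{\left(9,23 \right)} \left(-1070 - 1425\right) = \left(4 - 46\right) \left(-1070 - 1425\right) = \left(4 - 46\right) \left(-2495\right) = \left(-42\right) \left(-2495\right) = 104790$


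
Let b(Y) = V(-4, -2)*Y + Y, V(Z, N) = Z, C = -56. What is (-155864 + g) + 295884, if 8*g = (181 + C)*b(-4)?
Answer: 280415/2 ≈ 1.4021e+5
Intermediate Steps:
b(Y) = -3*Y (b(Y) = -4*Y + Y = -3*Y)
g = 375/2 (g = ((181 - 56)*(-3*(-4)))/8 = (125*12)/8 = (⅛)*1500 = 375/2 ≈ 187.50)
(-155864 + g) + 295884 = (-155864 + 375/2) + 295884 = -311353/2 + 295884 = 280415/2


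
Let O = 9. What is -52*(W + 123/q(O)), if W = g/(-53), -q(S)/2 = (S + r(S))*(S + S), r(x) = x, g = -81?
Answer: -199199/2862 ≈ -69.601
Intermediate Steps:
q(S) = -8*S² (q(S) = -2*(S + S)*(S + S) = -2*2*S*2*S = -8*S²)
W = 81/53 (W = -81/(-53) = -81*(-1/53) = 81/53 ≈ 1.5283)
-52*(W + 123/q(O)) = -52*(81/53 + 123/((-8*9²))) = -52*(81/53 + 123/((-8*81))) = -52*(81/53 + 123/(-648)) = -52*(81/53 + 123*(-1/648)) = -52*(81/53 - 41/216) = -52*15323/11448 = -199199/2862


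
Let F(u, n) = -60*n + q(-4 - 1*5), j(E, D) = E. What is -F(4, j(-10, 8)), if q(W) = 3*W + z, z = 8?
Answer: -581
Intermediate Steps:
q(W) = 8 + 3*W (q(W) = 3*W + 8 = 8 + 3*W)
F(u, n) = -19 - 60*n (F(u, n) = -60*n + (8 + 3*(-4 - 1*5)) = -60*n + (8 + 3*(-4 - 5)) = -60*n + (8 + 3*(-9)) = -60*n + (8 - 27) = -60*n - 19 = -19 - 60*n)
-F(4, j(-10, 8)) = -(-19 - 60*(-10)) = -(-19 + 600) = -1*581 = -581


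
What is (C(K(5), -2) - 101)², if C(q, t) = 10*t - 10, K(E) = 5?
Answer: 17161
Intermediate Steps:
C(q, t) = -10 + 10*t
(C(K(5), -2) - 101)² = ((-10 + 10*(-2)) - 101)² = ((-10 - 20) - 101)² = (-30 - 101)² = (-131)² = 17161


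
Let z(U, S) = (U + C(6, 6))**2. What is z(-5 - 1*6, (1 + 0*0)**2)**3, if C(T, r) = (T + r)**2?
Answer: 5534900853769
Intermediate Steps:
z(U, S) = (144 + U)**2 (z(U, S) = (U + (6 + 6)**2)**2 = (U + 12**2)**2 = (U + 144)**2 = (144 + U)**2)
z(-5 - 1*6, (1 + 0*0)**2)**3 = ((144 + (-5 - 1*6))**2)**3 = ((144 + (-5 - 6))**2)**3 = ((144 - 11)**2)**3 = (133**2)**3 = 17689**3 = 5534900853769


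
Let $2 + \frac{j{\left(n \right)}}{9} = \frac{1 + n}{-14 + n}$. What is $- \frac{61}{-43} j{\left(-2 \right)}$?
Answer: $- \frac{17019}{688} \approx -24.737$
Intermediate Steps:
$j{\left(n \right)} = -18 + \frac{9 \left(1 + n\right)}{-14 + n}$ ($j{\left(n \right)} = -18 + 9 \frac{1 + n}{-14 + n} = -18 + \frac{9 \left(1 + n\right)}{-14 + n}$)
$- \frac{61}{-43} j{\left(-2 \right)} = - \frac{61}{-43} \frac{9 \left(29 - -2\right)}{-14 - 2} = \left(-61\right) \left(- \frac{1}{43}\right) \frac{9 \left(29 + 2\right)}{-16} = \frac{61 \cdot 9 \left(- \frac{1}{16}\right) 31}{43} = \frac{61}{43} \left(- \frac{279}{16}\right) = - \frac{17019}{688}$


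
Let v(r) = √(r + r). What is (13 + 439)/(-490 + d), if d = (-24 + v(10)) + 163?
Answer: -158652/123181 - 904*√5/123181 ≈ -1.3044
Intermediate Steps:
v(r) = √2*√r (v(r) = √(2*r) = √2*√r)
d = 139 + 2*√5 (d = (-24 + √2*√10) + 163 = (-24 + 2*√5) + 163 = 139 + 2*√5 ≈ 143.47)
(13 + 439)/(-490 + d) = (13 + 439)/(-490 + (139 + 2*√5)) = 452/(-351 + 2*√5)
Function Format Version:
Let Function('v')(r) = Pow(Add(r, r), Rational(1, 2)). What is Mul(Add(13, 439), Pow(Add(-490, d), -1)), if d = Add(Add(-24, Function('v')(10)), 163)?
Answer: Add(Rational(-158652, 123181), Mul(Rational(-904, 123181), Pow(5, Rational(1, 2)))) ≈ -1.3044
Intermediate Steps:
Function('v')(r) = Mul(Pow(2, Rational(1, 2)), Pow(r, Rational(1, 2))) (Function('v')(r) = Pow(Mul(2, r), Rational(1, 2)) = Mul(Pow(2, Rational(1, 2)), Pow(r, Rational(1, 2))))
d = Add(139, Mul(2, Pow(5, Rational(1, 2)))) (d = Add(Add(-24, Mul(Pow(2, Rational(1, 2)), Pow(10, Rational(1, 2)))), 163) = Add(Add(-24, Mul(2, Pow(5, Rational(1, 2)))), 163) = Add(139, Mul(2, Pow(5, Rational(1, 2)))) ≈ 143.47)
Mul(Add(13, 439), Pow(Add(-490, d), -1)) = Mul(Add(13, 439), Pow(Add(-490, Add(139, Mul(2, Pow(5, Rational(1, 2))))), -1)) = Mul(452, Pow(Add(-351, Mul(2, Pow(5, Rational(1, 2)))), -1))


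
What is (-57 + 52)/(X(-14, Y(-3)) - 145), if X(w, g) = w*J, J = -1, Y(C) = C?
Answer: 5/131 ≈ 0.038168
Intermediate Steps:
X(w, g) = -w (X(w, g) = w*(-1) = -w)
(-57 + 52)/(X(-14, Y(-3)) - 145) = (-57 + 52)/(-1*(-14) - 145) = -5/(14 - 145) = -5/(-131) = -5*(-1/131) = 5/131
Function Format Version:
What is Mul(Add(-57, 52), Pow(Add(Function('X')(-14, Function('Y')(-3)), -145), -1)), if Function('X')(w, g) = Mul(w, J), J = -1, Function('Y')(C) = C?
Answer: Rational(5, 131) ≈ 0.038168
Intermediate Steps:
Function('X')(w, g) = Mul(-1, w) (Function('X')(w, g) = Mul(w, -1) = Mul(-1, w))
Mul(Add(-57, 52), Pow(Add(Function('X')(-14, Function('Y')(-3)), -145), -1)) = Mul(Add(-57, 52), Pow(Add(Mul(-1, -14), -145), -1)) = Mul(-5, Pow(Add(14, -145), -1)) = Mul(-5, Pow(-131, -1)) = Mul(-5, Rational(-1, 131)) = Rational(5, 131)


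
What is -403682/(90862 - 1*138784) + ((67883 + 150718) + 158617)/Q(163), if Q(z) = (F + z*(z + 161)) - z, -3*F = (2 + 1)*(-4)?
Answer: 6555351557/420539511 ≈ 15.588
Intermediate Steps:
F = 4 (F = -(2 + 1)*(-4)/3 = -(-4) = -⅓*(-12) = 4)
Q(z) = 4 - z + z*(161 + z) (Q(z) = (4 + z*(z + 161)) - z = (4 + z*(161 + z)) - z = 4 - z + z*(161 + z))
-403682/(90862 - 1*138784) + ((67883 + 150718) + 158617)/Q(163) = -403682/(90862 - 1*138784) + ((67883 + 150718) + 158617)/(4 + 163² + 160*163) = -403682/(90862 - 138784) + (218601 + 158617)/(4 + 26569 + 26080) = -403682/(-47922) + 377218/52653 = -403682*(-1/47922) + 377218*(1/52653) = 201841/23961 + 377218/52653 = 6555351557/420539511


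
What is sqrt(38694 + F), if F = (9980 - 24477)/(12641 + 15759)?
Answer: sqrt(78021552313)/1420 ≈ 196.71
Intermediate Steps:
F = -14497/28400 ≈ -0.51046
sqrt(38694 + F) = sqrt(38694 - 14497/28400) = sqrt(1098895103/28400) = sqrt(78021552313)/1420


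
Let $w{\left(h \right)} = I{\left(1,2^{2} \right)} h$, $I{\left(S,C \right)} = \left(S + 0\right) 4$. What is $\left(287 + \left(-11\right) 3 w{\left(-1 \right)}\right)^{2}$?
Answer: $175561$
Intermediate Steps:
$I{\left(S,C \right)} = 4 S$ ($I{\left(S,C \right)} = S 4 = 4 S$)
$w{\left(h \right)} = 4 h$ ($w{\left(h \right)} = 4 \cdot 1 h = 4 h$)
$\left(287 + \left(-11\right) 3 w{\left(-1 \right)}\right)^{2} = \left(287 + \left(-11\right) 3 \cdot 4 \left(-1\right)\right)^{2} = \left(287 - -132\right)^{2} = \left(287 + 132\right)^{2} = 419^{2} = 175561$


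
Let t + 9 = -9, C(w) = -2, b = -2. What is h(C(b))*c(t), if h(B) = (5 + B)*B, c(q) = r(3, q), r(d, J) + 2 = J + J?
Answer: 228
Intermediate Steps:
r(d, J) = -2 + 2*J (r(d, J) = -2 + (J + J) = -2 + 2*J)
t = -18 (t = -9 - 9 = -18)
c(q) = -2 + 2*q
h(B) = B*(5 + B)
h(C(b))*c(t) = (-2*(5 - 2))*(-2 + 2*(-18)) = (-2*3)*(-2 - 36) = -6*(-38) = 228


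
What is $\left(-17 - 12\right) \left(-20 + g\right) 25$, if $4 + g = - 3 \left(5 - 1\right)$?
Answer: $26100$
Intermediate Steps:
$g = -16$ ($g = -4 - 3 \left(5 - 1\right) = -4 - 12 = -16$)
$\left(-17 - 12\right) \left(-20 + g\right) 25 = \left(-17 - 12\right) \left(-20 - 16\right) 25 = \left(-29\right) \left(-36\right) 25 = 1044 \cdot 25 = 26100$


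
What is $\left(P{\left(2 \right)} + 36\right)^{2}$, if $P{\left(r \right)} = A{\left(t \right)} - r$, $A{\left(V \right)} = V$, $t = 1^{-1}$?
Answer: $1225$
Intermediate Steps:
$t = 1$
$P{\left(r \right)} = 1 - r$
$\left(P{\left(2 \right)} + 36\right)^{2} = \left(\left(1 - 2\right) + 36\right)^{2} = \left(-1 + 36\right)^{2} = 35^{2} = 1225$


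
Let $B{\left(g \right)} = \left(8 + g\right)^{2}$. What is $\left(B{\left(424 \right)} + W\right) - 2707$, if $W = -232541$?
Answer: $-48624$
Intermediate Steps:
$\left(B{\left(424 \right)} + W\right) - 2707 = \left(\left(8 + 424\right)^{2} - 232541\right) - 2707 = \left(432^{2} - 232541\right) - 2707 = \left(186624 - 232541\right) - 2707 = -45917 - 2707 = -48624$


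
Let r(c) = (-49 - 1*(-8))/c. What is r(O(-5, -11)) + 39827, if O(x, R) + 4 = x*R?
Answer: 2031136/51 ≈ 39826.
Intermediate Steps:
O(x, R) = -4 + R*x (O(x, R) = -4 + x*R = -4 + R*x)
r(c) = -41/c (r(c) = (-49 + 8)/c = -41/c)
r(O(-5, -11)) + 39827 = -41/(-4 - 11*(-5)) + 39827 = -41/(-4 + 55) + 39827 = -41/51 + 39827 = 2031136/51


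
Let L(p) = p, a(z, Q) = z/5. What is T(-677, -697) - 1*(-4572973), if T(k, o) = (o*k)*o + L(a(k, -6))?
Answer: -1621599277/5 ≈ -3.2432e+8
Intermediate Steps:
a(z, Q) = z/5 (a(z, Q) = z*(1/5) = z/5)
T(k, o) = k/5 + k*o**2 (T(k, o) = (o*k)*o + k/5 = (k*o)*o + k/5 = k*o**2 + k/5 = k/5 + k*o**2)
T(-677, -697) - 1*(-4572973) = -677*(1/5 + (-697)**2) - 1*(-4572973) = -677*(1/5 + 485809) + 4572973 = -677*2429046/5 + 4572973 = -1644464142/5 + 4572973 = -1621599277/5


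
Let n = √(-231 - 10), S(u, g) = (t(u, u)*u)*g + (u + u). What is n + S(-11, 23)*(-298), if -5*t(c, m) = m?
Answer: 862114/5 + I*√241 ≈ 1.7242e+5 + 15.524*I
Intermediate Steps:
t(c, m) = -m/5
S(u, g) = 2*u - g*u²/5 (S(u, g) = ((-u/5)*u)*g + (u + u) = (-u²/5)*g + 2*u = -g*u²/5 + 2*u = 2*u - g*u²/5)
n = I*√241 (n = √(-241) = I*√241 ≈ 15.524*I)
n + S(-11, 23)*(-298) = I*√241 + ((⅕)*(-11)*(10 - 1*23*(-11)))*(-298) = I*√241 + ((⅕)*(-11)*(10 + 253))*(-298) = I*√241 + ((⅕)*(-11)*263)*(-298) = I*√241 - 2893/5*(-298) = I*√241 + 862114/5 = 862114/5 + I*√241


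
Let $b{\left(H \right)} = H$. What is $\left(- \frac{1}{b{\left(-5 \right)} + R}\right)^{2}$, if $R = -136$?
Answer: $\frac{1}{19881} \approx 5.0299 \cdot 10^{-5}$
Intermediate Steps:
$\left(- \frac{1}{b{\left(-5 \right)} + R}\right)^{2} = \left(- \frac{1}{-5 - 136}\right)^{2} = \left(- \frac{1}{-141}\right)^{2} = \left(\left(-1\right) \left(- \frac{1}{141}\right)\right)^{2} = \left(\frac{1}{141}\right)^{2} = \frac{1}{19881}$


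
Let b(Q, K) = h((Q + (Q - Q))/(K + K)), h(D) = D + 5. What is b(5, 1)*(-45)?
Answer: -675/2 ≈ -337.50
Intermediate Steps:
h(D) = 5 + D
b(Q, K) = 5 + Q/(2*K) (b(Q, K) = 5 + (Q + (Q - Q))/(K + K) = 5 + (Q + 0)/((2*K)) = 5 + Q*(1/(2*K)) = 5 + Q/(2*K))
b(5, 1)*(-45) = (5 + (½)*5/1)*(-45) = (5 + (½)*5*1)*(-45) = (5 + 5/2)*(-45) = (15/2)*(-45) = -675/2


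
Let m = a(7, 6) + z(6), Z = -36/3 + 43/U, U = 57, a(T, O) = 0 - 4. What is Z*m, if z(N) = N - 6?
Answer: 2564/57 ≈ 44.982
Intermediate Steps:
a(T, O) = -4
z(N) = -6 + N
Z = -641/57 (Z = -36/3 + 43/57 = -36*⅓ + 43*(1/57) = -12 + 43/57 = -641/57 ≈ -11.246)
m = -4 (m = -4 + (-6 + 6) = -4 + 0 = -4)
Z*m = -641/57*(-4) = 2564/57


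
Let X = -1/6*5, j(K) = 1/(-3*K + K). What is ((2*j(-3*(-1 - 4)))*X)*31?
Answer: 31/18 ≈ 1.7222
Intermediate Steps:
j(K) = -1/(2*K) (j(K) = 1/(-2*K) = -1/(2*K))
X = -⅚ (X = -1*⅙*5 = -⅙*5 = -⅚ ≈ -0.83333)
((2*j(-3*(-1 - 4)))*X)*31 = ((2*(-(-1/(3*(-1 - 4)))/2))*(-⅚))*31 = ((2*(-1/(2*((-3*(-5))))))*(-⅚))*31 = ((2*(-½/15))*(-⅚))*31 = ((2*(-½*1/15))*(-⅚))*31 = ((2*(-1/30))*(-⅚))*31 = -1/15*(-⅚)*31 = (1/18)*31 = 31/18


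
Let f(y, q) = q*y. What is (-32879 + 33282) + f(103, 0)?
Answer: 403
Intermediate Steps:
(-32879 + 33282) + f(103, 0) = (-32879 + 33282) + 0*103 = 403 + 0 = 403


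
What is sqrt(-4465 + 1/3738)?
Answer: I*sqrt(62387851722)/3738 ≈ 66.821*I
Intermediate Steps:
sqrt(-4465 + 1/3738) = sqrt(-16690169/3738) = I*sqrt(62387851722)/3738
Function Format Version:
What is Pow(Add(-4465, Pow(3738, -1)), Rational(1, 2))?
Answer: Mul(Rational(1, 3738), I, Pow(62387851722, Rational(1, 2))) ≈ Mul(66.821, I)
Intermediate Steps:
Pow(Add(-4465, Pow(3738, -1)), Rational(1, 2)) = Pow(Add(-4465, Rational(1, 3738)), Rational(1, 2)) = Pow(Rational(-16690169, 3738), Rational(1, 2)) = Mul(Rational(1, 3738), I, Pow(62387851722, Rational(1, 2)))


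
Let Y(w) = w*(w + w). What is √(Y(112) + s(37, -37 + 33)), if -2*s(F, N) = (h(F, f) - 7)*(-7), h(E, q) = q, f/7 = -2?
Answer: 7*√2042/2 ≈ 158.16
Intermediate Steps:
f = -14 (f = 7*(-2) = -14)
Y(w) = 2*w² (Y(w) = w*(2*w) = 2*w²)
s(F, N) = -147/2 (s(F, N) = -(-14 - 7)*(-7)/2 = -(-21)*(-7)/2 = -½*147 = -147/2)
√(Y(112) + s(37, -37 + 33)) = √(2*112² - 147/2) = √(2*12544 - 147/2) = √(25088 - 147/2) = √(50029/2) = 7*√2042/2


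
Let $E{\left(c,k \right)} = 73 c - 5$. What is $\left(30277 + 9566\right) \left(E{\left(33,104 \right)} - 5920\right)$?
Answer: $-140087988$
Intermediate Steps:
$E{\left(c,k \right)} = -5 + 73 c$
$\left(30277 + 9566\right) \left(E{\left(33,104 \right)} - 5920\right) = \left(30277 + 9566\right) \left(\left(-5 + 73 \cdot 33\right) - 5920\right) = 39843 \left(\left(-5 + 2409\right) - 5920\right) = 39843 \left(2404 - 5920\right) = 39843 \left(-3516\right) = -140087988$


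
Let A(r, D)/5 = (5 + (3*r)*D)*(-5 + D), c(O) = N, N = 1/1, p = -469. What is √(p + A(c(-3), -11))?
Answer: √1771 ≈ 42.083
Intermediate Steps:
N = 1
c(O) = 1
A(r, D) = 5*(-5 + D)*(5 + 3*D*r) (A(r, D) = 5*((5 + (3*r)*D)*(-5 + D)) = 5*((5 + 3*D*r)*(-5 + D)) = 5*((-5 + D)*(5 + 3*D*r)) = 5*(-5 + D)*(5 + 3*D*r))
√(p + A(c(-3), -11)) = √(-469 + (-125 + 25*(-11) - 75*(-11)*1 + 15*1*(-11)²)) = √(-469 + (-125 - 275 + 825 + 15*1*121)) = √(-469 + (-125 - 275 + 825 + 1815)) = √(-469 + 2240) = √1771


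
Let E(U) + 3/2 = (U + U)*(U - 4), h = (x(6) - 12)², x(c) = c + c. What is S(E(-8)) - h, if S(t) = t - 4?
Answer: 373/2 ≈ 186.50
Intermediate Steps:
x(c) = 2*c
h = 0 (h = (2*6 - 12)² = (12 - 12)² = 0² = 0)
E(U) = -3/2 + 2*U*(-4 + U) (E(U) = -3/2 + (U + U)*(U - 4) = -3/2 + (2*U)*(-4 + U) = -3/2 + 2*U*(-4 + U))
S(t) = -4 + t
S(E(-8)) - h = (-4 + (-3/2 - 8*(-8) + 2*(-8)²)) - 1*0 = (-4 + (-3/2 + 64 + 2*64)) + 0 = (-4 + (-3/2 + 64 + 128)) + 0 = (-4 + 381/2) + 0 = 373/2 + 0 = 373/2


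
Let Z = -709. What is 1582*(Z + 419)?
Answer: -458780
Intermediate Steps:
1582*(Z + 419) = 1582*(-709 + 419) = 1582*(-290) = -458780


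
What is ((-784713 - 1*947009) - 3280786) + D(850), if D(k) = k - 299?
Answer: -5011957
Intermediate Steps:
D(k) = -299 + k
((-784713 - 1*947009) - 3280786) + D(850) = ((-784713 - 1*947009) - 3280786) + (-299 + 850) = ((-784713 - 947009) - 3280786) + 551 = (-1731722 - 3280786) + 551 = -5012508 + 551 = -5011957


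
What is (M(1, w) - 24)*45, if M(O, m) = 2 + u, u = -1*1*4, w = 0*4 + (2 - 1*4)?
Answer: -1170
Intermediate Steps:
w = -2 (w = 0 + (2 - 4) = 0 - 2 = -2)
u = -4 (u = -1*4 = -4)
M(O, m) = -2 (M(O, m) = 2 - 4 = -2)
(M(1, w) - 24)*45 = (-2 - 24)*45 = -26*45 = -1170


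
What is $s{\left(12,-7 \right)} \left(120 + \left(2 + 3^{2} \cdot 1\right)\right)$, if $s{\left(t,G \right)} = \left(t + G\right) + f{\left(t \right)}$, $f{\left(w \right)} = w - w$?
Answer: $655$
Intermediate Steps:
$f{\left(w \right)} = 0$
$s{\left(t,G \right)} = G + t$ ($s{\left(t,G \right)} = \left(t + G\right) + 0 = \left(G + t\right) + 0 = G + t$)
$s{\left(12,-7 \right)} \left(120 + \left(2 + 3^{2} \cdot 1\right)\right) = \left(-7 + 12\right) \left(120 + \left(2 + 3^{2} \cdot 1\right)\right) = 5 \left(120 + \left(2 + 9 \cdot 1\right)\right) = 5 \left(120 + \left(2 + 9\right)\right) = 5 \left(120 + 11\right) = 5 \cdot 131 = 655$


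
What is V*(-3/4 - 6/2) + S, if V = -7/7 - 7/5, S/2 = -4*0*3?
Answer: 9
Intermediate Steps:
S = 0 (S = 2*(-4*0*3) = 2*(0*3) = 2*0 = 0)
V = -12/5 (V = -7*⅐ - 7*⅕ = -1 - 7/5 = -12/5 ≈ -2.4000)
V*(-3/4 - 6/2) + S = -12*(-3/4 - 6/2)/5 + 0 = -12*(-3*¼ - 6*½)/5 + 0 = -12*(-¾ - 3)/5 + 0 = -12/5*(-15/4) + 0 = 9 + 0 = 9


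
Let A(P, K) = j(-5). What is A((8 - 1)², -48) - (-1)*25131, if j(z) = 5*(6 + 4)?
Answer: 25181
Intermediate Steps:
j(z) = 50 (j(z) = 5*10 = 50)
A(P, K) = 50
A((8 - 1)², -48) - (-1)*25131 = 50 - (-1)*25131 = 50 - 1*(-25131) = 50 + 25131 = 25181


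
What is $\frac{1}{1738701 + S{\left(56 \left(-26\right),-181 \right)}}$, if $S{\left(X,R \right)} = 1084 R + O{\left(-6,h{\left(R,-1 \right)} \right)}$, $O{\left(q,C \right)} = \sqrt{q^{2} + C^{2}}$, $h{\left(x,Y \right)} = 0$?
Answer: $\frac{1}{1542503} \approx 6.483 \cdot 10^{-7}$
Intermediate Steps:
$O{\left(q,C \right)} = \sqrt{C^{2} + q^{2}}$
$S{\left(X,R \right)} = 6 + 1084 R$ ($S{\left(X,R \right)} = 1084 R + \sqrt{0^{2} + \left(-6\right)^{2}} = 1084 R + \sqrt{0 + 36} = 1084 R + \sqrt{36} = 1084 R + 6 = 6 + 1084 R$)
$\frac{1}{1738701 + S{\left(56 \left(-26\right),-181 \right)}} = \frac{1}{1738701 + \left(6 + 1084 \left(-181\right)\right)} = \frac{1}{1738701 + \left(6 - 196204\right)} = \frac{1}{1738701 - 196198} = \frac{1}{1542503}$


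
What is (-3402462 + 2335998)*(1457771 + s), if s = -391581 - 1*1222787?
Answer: 167005063008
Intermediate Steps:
s = -1614368 (s = -391581 - 1222787 = -1614368)
(-3402462 + 2335998)*(1457771 + s) = (-3402462 + 2335998)*(1457771 - 1614368) = -1066464*(-156597) = 167005063008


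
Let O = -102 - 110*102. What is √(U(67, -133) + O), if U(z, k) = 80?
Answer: I*√11242 ≈ 106.03*I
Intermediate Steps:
O = -11322 (O = -102 - 11220 = -11322)
√(U(67, -133) + O) = √(80 - 11322) = √(-11242) = I*√11242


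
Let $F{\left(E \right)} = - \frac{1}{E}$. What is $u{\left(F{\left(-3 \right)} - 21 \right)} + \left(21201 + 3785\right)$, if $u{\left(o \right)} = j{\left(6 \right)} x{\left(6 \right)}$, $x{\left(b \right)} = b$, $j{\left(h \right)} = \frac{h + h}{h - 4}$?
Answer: $25022$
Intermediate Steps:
$j{\left(h \right)} = \frac{2 h}{-4 + h}$
$u{\left(o \right)} = 36$ ($u{\left(o \right)} = 2 \cdot 6 \frac{1}{-4 + 6} \cdot 6 = 2 \cdot 6 \cdot \frac{1}{2} \cdot 6 = 6 \cdot 6 = 36$)
$u{\left(F{\left(-3 \right)} - 21 \right)} + \left(21201 + 3785\right) = 36 + \left(21201 + 3785\right) = 36 + 24986 = 25022$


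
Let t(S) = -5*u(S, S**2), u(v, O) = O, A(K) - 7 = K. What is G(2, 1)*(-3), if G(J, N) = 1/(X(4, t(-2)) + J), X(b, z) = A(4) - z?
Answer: -1/11 ≈ -0.090909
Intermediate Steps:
A(K) = 7 + K
t(S) = -5*S**2
X(b, z) = 11 - z (X(b, z) = (7 + 4) - z = 11 - z)
G(J, N) = 1/(31 + J) (G(J, N) = 1/((11 - (-5)*(-2)**2) + J) = 1/((11 - (-5)*4) + J) = 1/((11 - 1*(-20)) + J) = 1/((11 + 20) + J) = 1/(31 + J))
G(2, 1)*(-3) = -3/(31 + 2) = -3/33 = (1/33)*(-3) = -1/11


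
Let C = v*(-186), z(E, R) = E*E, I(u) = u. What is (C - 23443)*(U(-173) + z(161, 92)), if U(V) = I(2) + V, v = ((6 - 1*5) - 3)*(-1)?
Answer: -613236250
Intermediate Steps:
v = 2 (v = ((6 - 5) - 3)*(-1) = (1 - 3)*(-1) = -2*(-1) = 2)
z(E, R) = E**2
U(V) = 2 + V
C = -372 (C = 2*(-186) = -372)
(C - 23443)*(U(-173) + z(161, 92)) = (-372 - 23443)*((2 - 173) + 161**2) = -23815*(-171 + 25921) = -23815*25750 = -613236250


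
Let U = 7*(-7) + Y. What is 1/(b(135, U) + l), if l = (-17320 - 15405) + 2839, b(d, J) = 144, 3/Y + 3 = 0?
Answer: -1/29742 ≈ -3.3622e-5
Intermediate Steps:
Y = -1 (Y = 3/(-3 + 0) = 3/(-3) = 3*(-1/3) = -1)
U = -50 (U = 7*(-7) - 1 = -49 - 1 = -50)
l = -29886 (l = -32725 + 2839 = -29886)
1/(b(135, U) + l) = 1/(144 - 29886) = 1/(-29742) = -1/29742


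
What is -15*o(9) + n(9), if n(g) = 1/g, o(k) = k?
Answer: -1214/9 ≈ -134.89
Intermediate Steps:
-15*o(9) + n(9) = -15*9 + 1/9 = -135 + ⅑ = -1214/9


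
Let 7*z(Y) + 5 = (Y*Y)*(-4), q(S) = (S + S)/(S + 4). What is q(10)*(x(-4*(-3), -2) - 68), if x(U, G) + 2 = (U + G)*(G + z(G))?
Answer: -1200/7 ≈ -171.43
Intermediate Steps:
q(S) = 2*S/(4 + S) (q(S) = (2*S)/(4 + S) = 2*S/(4 + S))
z(Y) = -5/7 - 4*Y**2/7 (z(Y) = -5/7 + ((Y*Y)*(-4))/7 = -5/7 + (Y**2*(-4))/7 = -5/7 + (-4*Y**2)/7 = -5/7 - 4*Y**2/7)
x(U, G) = -2 + (G + U)*(-5/7 + G - 4*G**2/7) (x(U, G) = -2 + (U + G)*(G + (-5/7 - 4*G**2/7)) = -2 + (G + U)*(-5/7 + G - 4*G**2/7))
q(10)*(x(-4*(-3), -2) - 68) = (2*10/(4 + 10))*((-2 + (-2)**2 - (-8)*(-3) - 1/7*(-2)*(5 + 4*(-2)**2) - (-4*(-3))*(5 + 4*(-2)**2)/7) - 68) = (2*10/14)*((-2 + 4 - 2*12 - 1/7*(-2)*(5 + 4*4) - 1/7*12*(5 + 4*4)) - 68) = (2*10*(1/14))*((-2 + 4 - 24 - 1/7*(-2)*(5 + 16) - 1/7*12*(5 + 16)) - 68) = 10*((-2 + 4 - 24 - 1/7*(-2)*21 - 1/7*12*21) - 68)/7 = 10*((-2 + 4 - 24 + 6 - 36) - 68)/7 = 10*(-52 - 68)/7 = (10/7)*(-120) = -1200/7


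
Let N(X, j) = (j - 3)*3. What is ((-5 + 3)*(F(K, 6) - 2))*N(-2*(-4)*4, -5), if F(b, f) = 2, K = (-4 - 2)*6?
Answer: 0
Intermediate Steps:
K = -36 (K = -6*6 = -36)
N(X, j) = -9 + 3*j (N(X, j) = (-3 + j)*3 = -9 + 3*j)
((-5 + 3)*(F(K, 6) - 2))*N(-2*(-4)*4, -5) = ((-5 + 3)*(2 - 2))*(-9 + 3*(-5)) = (-2*0)*(-9 - 15) = 0*(-24) = 0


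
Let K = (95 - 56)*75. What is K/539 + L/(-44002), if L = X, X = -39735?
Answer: 3063735/484022 ≈ 6.3297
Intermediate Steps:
K = 2925 (K = 39*75 = 2925)
L = -39735
K/539 + L/(-44002) = 2925/539 - 39735/(-44002) = 2925*(1/539) - 39735*(-1/44002) = 2925/539 + 39735/44002 = 3063735/484022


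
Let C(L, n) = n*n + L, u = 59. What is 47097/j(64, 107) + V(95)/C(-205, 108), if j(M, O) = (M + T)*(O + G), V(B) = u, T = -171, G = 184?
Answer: -179282480/118932961 ≈ -1.5074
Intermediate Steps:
V(B) = 59
C(L, n) = L + n² (C(L, n) = n² + L = L + n²)
j(M, O) = (-171 + M)*(184 + O) (j(M, O) = (M - 171)*(O + 184) = (-171 + M)*(184 + O))
47097/j(64, 107) + V(95)/C(-205, 108) = 47097/(-31464 - 171*107 + 184*64 + 64*107) + 59/(-205 + 108²) = 47097/(-31464 - 18297 + 11776 + 6848) + 59/(-205 + 11664) = 47097/(-31137) + 59/11459 = 47097*(-1/31137) + 59*(1/11459) = -15699/10379 + 59/11459 = -179282480/118932961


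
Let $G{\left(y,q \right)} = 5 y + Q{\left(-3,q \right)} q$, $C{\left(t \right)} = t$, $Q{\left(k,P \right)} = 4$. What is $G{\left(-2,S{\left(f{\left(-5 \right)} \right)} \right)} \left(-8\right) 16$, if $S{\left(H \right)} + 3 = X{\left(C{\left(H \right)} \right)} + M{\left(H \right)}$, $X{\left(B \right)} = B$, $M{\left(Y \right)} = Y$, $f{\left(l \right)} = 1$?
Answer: $1792$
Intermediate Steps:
$S{\left(H \right)} = -3 + 2 H$ ($S{\left(H \right)} = -3 + \left(H + H\right) = -3 + 2 H$)
$G{\left(y,q \right)} = 4 q + 5 y$ ($G{\left(y,q \right)} = 5 y + 4 q = 4 q + 5 y$)
$G{\left(-2,S{\left(f{\left(-5 \right)} \right)} \right)} \left(-8\right) 16 = \left(4 \left(-3 + 2 \cdot 1\right) + 5 \left(-2\right)\right) \left(-8\right) 16 = \left(4 \left(-3 + 2\right) - 10\right) \left(-8\right) 16 = \left(4 \left(-1\right) - 10\right) \left(-8\right) 16 = \left(-4 - 10\right) \left(-8\right) 16 = \left(-14\right) \left(-8\right) 16 = 112 \cdot 16 = 1792$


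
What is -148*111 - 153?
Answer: -16581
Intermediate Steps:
-148*111 - 153 = -16428 - 153 = -16581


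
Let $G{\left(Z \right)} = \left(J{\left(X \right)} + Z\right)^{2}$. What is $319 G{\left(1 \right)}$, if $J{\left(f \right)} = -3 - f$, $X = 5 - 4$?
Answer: $2871$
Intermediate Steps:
$X = 1$ ($X = 5 - 4 = 1$)
$G{\left(Z \right)} = \left(-4 + Z\right)^{2}$ ($G{\left(Z \right)} = \left(\left(-3 - 1\right) + Z\right)^{2} = \left(-4 + Z\right)^{2}$)
$319 G{\left(1 \right)} = 319 \left(-4 + 1\right)^{2} = 319 \left(-3\right)^{2} = 319 \cdot 9 = 2871$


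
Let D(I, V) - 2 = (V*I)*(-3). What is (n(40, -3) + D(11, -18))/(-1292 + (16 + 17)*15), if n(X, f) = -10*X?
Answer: -196/797 ≈ -0.24592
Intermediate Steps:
D(I, V) = 2 - 3*I*V (D(I, V) = 2 + (V*I)*(-3) = 2 + (I*V)*(-3) = 2 - 3*I*V)
(n(40, -3) + D(11, -18))/(-1292 + (16 + 17)*15) = (-10*40 + (2 - 3*11*(-18)))/(-1292 + (16 + 17)*15) = (-400 + (2 + 594))/(-1292 + 33*15) = (-400 + 596)/(-1292 + 495) = 196/(-797) = 196*(-1/797) = -196/797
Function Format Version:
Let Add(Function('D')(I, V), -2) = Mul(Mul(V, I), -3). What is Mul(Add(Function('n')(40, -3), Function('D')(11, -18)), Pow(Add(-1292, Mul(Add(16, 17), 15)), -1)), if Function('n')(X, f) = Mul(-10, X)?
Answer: Rational(-196, 797) ≈ -0.24592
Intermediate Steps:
Function('D')(I, V) = Add(2, Mul(-3, I, V)) (Function('D')(I, V) = Add(2, Mul(Mul(V, I), -3)) = Add(2, Mul(Mul(I, V), -3)) = Add(2, Mul(-3, I, V)))
Mul(Add(Function('n')(40, -3), Function('D')(11, -18)), Pow(Add(-1292, Mul(Add(16, 17), 15)), -1)) = Mul(Add(Mul(-10, 40), Add(2, Mul(-3, 11, -18))), Pow(Add(-1292, Mul(Add(16, 17), 15)), -1)) = Mul(Add(-400, Add(2, 594)), Pow(Add(-1292, Mul(33, 15)), -1)) = Mul(Add(-400, 596), Pow(Add(-1292, 495), -1)) = Mul(196, Pow(-797, -1)) = Mul(196, Rational(-1, 797)) = Rational(-196, 797)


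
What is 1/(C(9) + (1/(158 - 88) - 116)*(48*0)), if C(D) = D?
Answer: ⅑ ≈ 0.11111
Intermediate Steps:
1/(C(9) + (1/(158 - 88) - 116)*(48*0)) = 1/(9 + (1/(158 - 88) - 116)*(48*0)) = 1/(9 + (1/70 - 116)*0) = 1/(9 - 8119/70*0) = 1/(9 + 0) = 1/9 = ⅑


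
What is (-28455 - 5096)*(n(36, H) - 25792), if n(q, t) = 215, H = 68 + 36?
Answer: 858133927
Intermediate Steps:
H = 104
(-28455 - 5096)*(n(36, H) - 25792) = (-28455 - 5096)*(215 - 25792) = -33551*(-25577) = 858133927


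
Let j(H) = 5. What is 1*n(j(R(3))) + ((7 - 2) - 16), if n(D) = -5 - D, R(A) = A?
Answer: -21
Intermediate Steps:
1*n(j(R(3))) + ((7 - 2) - 16) = 1*(-5 - 1*5) + ((7 - 2) - 16) = 1*(-5 - 5) + (5 - 16) = 1*(-10) - 11 = -10 - 11 = -21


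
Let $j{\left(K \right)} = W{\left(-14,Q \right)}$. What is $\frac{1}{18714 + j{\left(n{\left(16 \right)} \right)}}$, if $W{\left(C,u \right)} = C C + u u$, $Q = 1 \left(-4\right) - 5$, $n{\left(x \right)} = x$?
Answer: $\frac{1}{18991} \approx 5.2657 \cdot 10^{-5}$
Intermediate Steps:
$Q = -9$ ($Q = -4 - 5 = -9$)
$W{\left(C,u \right)} = C^{2} + u^{2}$
$j{\left(K \right)} = 277$ ($j{\left(K \right)} = \left(-14\right)^{2} + \left(-9\right)^{2} = 196 + 81 = 277$)
$\frac{1}{18714 + j{\left(n{\left(16 \right)} \right)}} = \frac{1}{18714 + 277} = \frac{1}{18991}$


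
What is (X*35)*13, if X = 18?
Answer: 8190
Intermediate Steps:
(X*35)*13 = (18*35)*13 = 630*13 = 8190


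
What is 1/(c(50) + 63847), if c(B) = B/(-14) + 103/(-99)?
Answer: 693/44242775 ≈ 1.5664e-5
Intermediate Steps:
c(B) = -103/99 - B/14 (c(B) = B*(-1/14) + 103*(-1/99) = -B/14 - 103/99 = -103/99 - B/14)
1/(c(50) + 63847) = 1/((-103/99 - 1/14*50) + 63847) = 1/((-103/99 - 25/7) + 63847) = 1/(-3196/693 + 63847) = 1/(44242775/693) = 693/44242775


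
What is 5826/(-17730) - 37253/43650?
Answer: -10164451/8599050 ≈ -1.1820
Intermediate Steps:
5826/(-17730) - 37253/43650 = 5826*(-1/17730) - 37253*1/43650 = -971/2955 - 37253/43650 = -10164451/8599050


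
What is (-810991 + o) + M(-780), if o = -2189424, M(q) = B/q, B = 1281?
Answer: -780108327/260 ≈ -3.0004e+6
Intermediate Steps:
M(q) = 1281/q
(-810991 + o) + M(-780) = (-810991 - 2189424) + 1281/(-780) = -3000415 + 1281*(-1/780) = -3000415 - 427/260 = -780108327/260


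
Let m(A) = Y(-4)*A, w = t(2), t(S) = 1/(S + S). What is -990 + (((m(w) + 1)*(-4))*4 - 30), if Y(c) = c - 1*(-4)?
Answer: -1036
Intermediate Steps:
Y(c) = 4 + c (Y(c) = c + 4 = 4 + c)
t(S) = 1/(2*S)
w = 1/4 (w = (1/2)/2 = (1/2)*(1/2) = 1/4 ≈ 0.25000)
m(A) = 0 (m(A) = (4 - 4)*A = 0*A = 0)
-990 + (((m(w) + 1)*(-4))*4 - 30) = -990 + (((0 + 1)*(-4))*4 - 30) = -990 + ((1*(-4))*4 - 30) = -990 + (-4*4 - 30) = -990 + (-16 - 30) = -990 - 46 = -1036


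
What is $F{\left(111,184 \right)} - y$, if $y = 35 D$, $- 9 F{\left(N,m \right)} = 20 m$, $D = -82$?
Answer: $\frac{22150}{9} \approx 2461.1$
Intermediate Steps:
$F{\left(N,m \right)} = - \frac{20 m}{9}$
$y = -2870$ ($y = 35 \left(-82\right) = -2870$)
$F{\left(111,184 \right)} - y = \left(- \frac{20}{9}\right) 184 - -2870 = - \frac{3680}{9} + 2870 = \frac{22150}{9}$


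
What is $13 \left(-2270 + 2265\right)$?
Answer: $-65$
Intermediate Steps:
$13 \left(-2270 + 2265\right) = 13 \left(-5\right) = -65$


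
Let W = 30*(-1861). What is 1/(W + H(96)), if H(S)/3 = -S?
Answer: -1/56118 ≈ -1.7820e-5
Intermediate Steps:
H(S) = -3*S (H(S) = 3*(-S) = -3*S)
W = -55830
1/(W + H(96)) = 1/(-55830 - 3*96) = 1/(-55830 - 288) = 1/(-56118) = -1/56118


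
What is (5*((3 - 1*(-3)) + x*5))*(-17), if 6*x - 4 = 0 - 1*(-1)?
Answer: -5185/6 ≈ -864.17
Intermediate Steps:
x = 5/6 (x = 2/3 + (0 - 1*(-1))/6 = 2/3 + (0 + 1)/6 = 2/3 + (1/6)*1 = 2/3 + 1/6 = 5/6 ≈ 0.83333)
(5*((3 - 1*(-3)) + x*5))*(-17) = (5*((3 - 1*(-3)) + (5/6)*5))*(-17) = (5*((3 + 3) + 25/6))*(-17) = (5*(6 + 25/6))*(-17) = (5*(61/6))*(-17) = (305/6)*(-17) = -5185/6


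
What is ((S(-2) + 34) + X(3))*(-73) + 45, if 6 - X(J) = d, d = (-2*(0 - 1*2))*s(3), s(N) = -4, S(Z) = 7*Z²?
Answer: -6087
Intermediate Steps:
d = -16 (d = -2*(0 - 1*2)*(-4) = -2*(0 - 2)*(-4) = -2*(-2)*(-4) = 4*(-4) = -16)
X(J) = 22 (X(J) = 6 - 1*(-16) = 6 + 16 = 22)
((S(-2) + 34) + X(3))*(-73) + 45 = ((7*(-2)² + 34) + 22)*(-73) + 45 = ((7*4 + 34) + 22)*(-73) + 45 = ((28 + 34) + 22)*(-73) + 45 = (62 + 22)*(-73) + 45 = 84*(-73) + 45 = -6132 + 45 = -6087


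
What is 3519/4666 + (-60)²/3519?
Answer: 3242329/1824406 ≈ 1.7772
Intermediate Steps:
3519/4666 + (-60)²/3519 = 3519*(1/4666) + 3600*(1/3519) = 3519/4666 + 400/391 = 3242329/1824406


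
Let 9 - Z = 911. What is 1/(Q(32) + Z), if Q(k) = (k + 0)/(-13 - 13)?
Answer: -13/11742 ≈ -0.0011071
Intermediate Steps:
Q(k) = -k/26 (Q(k) = k/(-26) = k*(-1/26) = -k/26)
Z = -902 (Z = 9 - 1*911 = 9 - 911 = -902)
1/(Q(32) + Z) = 1/(-1/26*32 - 902) = 1/(-16/13 - 902) = 1/(-11742/13) = -13/11742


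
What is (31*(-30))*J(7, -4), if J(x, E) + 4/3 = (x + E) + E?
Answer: 2170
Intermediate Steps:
J(x, E) = -4/3 + x + 2*E (J(x, E) = -4/3 + ((x + E) + E) = -4/3 + ((E + x) + E) = -4/3 + (x + 2*E) = -4/3 + x + 2*E)
(31*(-30))*J(7, -4) = (31*(-30))*(-4/3 + 7 + 2*(-4)) = -930*(-4/3 + 7 - 8) = -930*(-7/3) = 2170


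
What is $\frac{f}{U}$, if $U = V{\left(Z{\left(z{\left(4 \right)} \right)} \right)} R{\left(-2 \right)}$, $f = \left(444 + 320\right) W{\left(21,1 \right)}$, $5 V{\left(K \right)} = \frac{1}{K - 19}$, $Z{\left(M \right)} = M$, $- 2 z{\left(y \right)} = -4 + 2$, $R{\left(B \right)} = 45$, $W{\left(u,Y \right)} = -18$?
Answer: $27504$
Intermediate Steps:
$z{\left(y \right)} = 1$ ($z{\left(y \right)} = - \frac{-4 + 2}{2} = \left(- \frac{1}{2}\right) \left(-2\right) = 1$)
$V{\left(K \right)} = \frac{1}{5 \left(-19 + K\right)}$ ($V{\left(K \right)} = \frac{1}{5 \left(K - 19\right)} = \frac{1}{5 \left(-19 + K\right)}$)
$f = -13752$ ($f = \left(444 + 320\right) \left(-18\right) = 764 \left(-18\right) = -13752$)
$U = - \frac{1}{2}$ ($U = \frac{1}{5 \left(-19 + 1\right)} 45 = \frac{1}{5 \left(-18\right)} 45 = \frac{1}{5} \left(- \frac{1}{18}\right) 45 = \left(- \frac{1}{90}\right) 45 = - \frac{1}{2} \approx -0.5$)
$\frac{f}{U} = - \frac{13752}{- \frac{1}{2}} = \left(-13752\right) \left(-2\right) = 27504$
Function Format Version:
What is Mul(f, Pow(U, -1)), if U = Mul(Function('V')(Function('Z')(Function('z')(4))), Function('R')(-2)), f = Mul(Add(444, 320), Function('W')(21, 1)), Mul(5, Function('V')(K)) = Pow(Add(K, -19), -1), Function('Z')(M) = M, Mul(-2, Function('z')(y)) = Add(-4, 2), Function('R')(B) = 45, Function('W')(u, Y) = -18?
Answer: 27504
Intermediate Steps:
Function('z')(y) = 1 (Function('z')(y) = Mul(Rational(-1, 2), Add(-4, 2)) = Mul(Rational(-1, 2), -2) = 1)
Function('V')(K) = Mul(Rational(1, 5), Pow(Add(-19, K), -1)) (Function('V')(K) = Mul(Rational(1, 5), Pow(Add(K, -19), -1)) = Mul(Rational(1, 5), Pow(Add(-19, K), -1)))
f = -13752 (f = Mul(Add(444, 320), -18) = Mul(764, -18) = -13752)
U = Rational(-1, 2) (U = Mul(Mul(Rational(1, 5), Pow(Add(-19, 1), -1)), 45) = Mul(Mul(Rational(1, 5), Pow(-18, -1)), 45) = Mul(Mul(Rational(1, 5), Rational(-1, 18)), 45) = Mul(Rational(-1, 90), 45) = Rational(-1, 2) ≈ -0.50000)
Mul(f, Pow(U, -1)) = Mul(-13752, Pow(Rational(-1, 2), -1)) = Mul(-13752, -2) = 27504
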